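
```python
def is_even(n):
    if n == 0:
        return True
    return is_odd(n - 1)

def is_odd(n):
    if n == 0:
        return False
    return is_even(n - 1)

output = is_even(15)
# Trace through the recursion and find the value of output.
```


is_even(15)
= is_odd(14)
= is_even(13)
= is_odd(12)
= is_even(11)
= is_odd(10)
= is_even(9)
= is_odd(8)
= is_even(7)
= is_odd(6)
= is_even(5)
= is_odd(4)
= is_even(3)
= is_odd(2)
= is_even(1)
= is_odd(0)
n == 0: return False
= False


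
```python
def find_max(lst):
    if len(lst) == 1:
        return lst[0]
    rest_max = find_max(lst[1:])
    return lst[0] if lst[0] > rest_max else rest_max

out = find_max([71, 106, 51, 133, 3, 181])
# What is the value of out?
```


find_max([71, 106, 51, 133, 3, 181])
= compare 71 with find_max([106, 51, 133, 3, 181])
= compare 106 with find_max([51, 133, 3, 181])
= compare 51 with find_max([133, 3, 181])
= compare 133 with find_max([3, 181])
= compare 3 with find_max([181])
Base: find_max([181]) = 181
compare 3 with 181: max = 181
compare 133 with 181: max = 181
compare 51 with 181: max = 181
compare 106 with 181: max = 181
compare 71 with 181: max = 181
= 181


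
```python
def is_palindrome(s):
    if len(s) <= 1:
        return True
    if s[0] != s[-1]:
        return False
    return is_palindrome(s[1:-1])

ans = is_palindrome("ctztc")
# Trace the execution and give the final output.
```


is_palindrome("ctztc")
"ctztc": s[0]='c' == s[-1]='c' -> is_palindrome("tzt")
"tzt": s[0]='t' == s[-1]='t' -> is_palindrome("z")
"z": len <= 1 -> True
= True


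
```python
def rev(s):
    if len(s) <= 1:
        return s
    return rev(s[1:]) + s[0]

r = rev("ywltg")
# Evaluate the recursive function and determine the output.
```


rev("ywltg")
= rev("wltg") + "y"
= rev("ltg") + "w" + "y"
= rev("tg") + "l" + "w" + "y"
= rev("g") + "t" + "l" + "w" + "y"
= "g" + "t" + "l" + "w" + "y"
= "gtlwy"


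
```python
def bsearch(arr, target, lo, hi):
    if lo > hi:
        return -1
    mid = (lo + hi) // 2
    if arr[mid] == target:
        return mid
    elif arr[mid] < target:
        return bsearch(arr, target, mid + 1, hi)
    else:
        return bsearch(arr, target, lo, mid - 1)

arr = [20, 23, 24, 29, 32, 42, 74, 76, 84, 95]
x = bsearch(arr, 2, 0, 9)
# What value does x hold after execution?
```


bsearch(arr, 2, 0, 9)
lo=0, hi=9, mid=4, arr[mid]=32
32 > 2, search left half
lo=0, hi=3, mid=1, arr[mid]=23
23 > 2, search left half
lo=0, hi=0, mid=0, arr[mid]=20
20 > 2, search left half
lo > hi, target not found, return -1
= -1


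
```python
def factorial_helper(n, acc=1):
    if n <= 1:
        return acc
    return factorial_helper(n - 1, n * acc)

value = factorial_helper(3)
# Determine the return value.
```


factorial_helper(3, 1)
= factorial_helper(2, 3 * 1) = factorial_helper(2, 3)
= factorial_helper(1, 2 * 3) = factorial_helper(1, 6)
n <= 1, return acc = 6


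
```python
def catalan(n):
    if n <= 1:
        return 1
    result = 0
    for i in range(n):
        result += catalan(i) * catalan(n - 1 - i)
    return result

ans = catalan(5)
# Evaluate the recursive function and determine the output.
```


catalan(5)
= sum of catalan(i) * catalan(5-1-i) for i in 0..4
First compute sub-values bottom-up:
  catalan(0) = 1, catalan(1) = 1
  catalan(2) = 1*1 + 1*1 = 2
  catalan(3) = 1*2 + 1*1 + 2*1 = 5
  catalan(4) = 1*5 + 1*2 + 2*1 + 5*1 = 14
Now catalan(5):
  catalan(0)*catalan(4) = 1*14 = 14
  catalan(1)*catalan(3) = 1*5 = 5
  catalan(2)*catalan(2) = 2*2 = 4
  catalan(3)*catalan(1) = 5*1 = 5
  catalan(4)*catalan(0) = 14*1 = 14
= 14 + 5 + 4 + 5 + 14
= 42


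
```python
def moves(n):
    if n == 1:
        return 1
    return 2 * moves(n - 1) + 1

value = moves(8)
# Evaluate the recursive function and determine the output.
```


moves(8)
= 2 * moves(7) + 1
= 2 * (2 * moves(6) + 1) + 1
= 2 * (2 * (2 * moves(5) + 1) + 1) + 1
= 2 * (2 * (2 * (2 * moves(4) + 1) + 1) + 1) + 1
= 2 * (2 * (2 * (2 * (2 * moves(3) + 1) + 1) + 1) + 1) + 1
= 2 * (2 * (2 * (2 * (2 * (2 * moves(2) + 1) + 1) + 1) + 1) + 1) + 1
= 2 * (2 * (2 * (2 * (2 * (2 * (2 * moves(1) + 1) + 1) + 1) + 1) + 1) + 1) + 1
Now compute bottom-up:
moves(1) = 1
moves(2) = 2 * 1 + 1 = 3
moves(3) = 2 * 3 + 1 = 7
moves(4) = 2 * 7 + 1 = 15
moves(5) = 2 * 15 + 1 = 31
moves(6) = 2 * 31 + 1 = 63
moves(7) = 2 * 63 + 1 = 127
moves(8) = 2 * 127 + 1 = 255
= 255


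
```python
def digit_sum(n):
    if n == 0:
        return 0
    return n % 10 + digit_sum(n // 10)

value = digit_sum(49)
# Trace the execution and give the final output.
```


digit_sum(49)
= 9 + digit_sum(4)
= 9 + 4 + digit_sum(0)
= 9 + 4 + 0
= 13


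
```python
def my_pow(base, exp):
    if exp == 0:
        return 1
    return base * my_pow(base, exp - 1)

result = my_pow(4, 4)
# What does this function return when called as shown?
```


my_pow(4, 4)
= 4 * my_pow(4, 3)
= 4 * 4 * my_pow(4, 2)
= 4 * 4 * 4 * my_pow(4, 1)
= 4 * 4 * 4 * 4 * my_pow(4, 0)
= 4 * 4 * 4 * 4 * 1
= 256


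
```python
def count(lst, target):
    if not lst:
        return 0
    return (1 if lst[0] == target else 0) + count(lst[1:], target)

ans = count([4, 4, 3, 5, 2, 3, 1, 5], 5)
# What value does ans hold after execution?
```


count([4, 4, 3, 5, 2, 3, 1, 5], 5)
lst[0]=4 != 5: 0 + count([4, 3, 5, 2, 3, 1, 5], 5)
lst[0]=4 != 5: 0 + count([3, 5, 2, 3, 1, 5], 5)
lst[0]=3 != 5: 0 + count([5, 2, 3, 1, 5], 5)
lst[0]=5 == 5: 1 + count([2, 3, 1, 5], 5)
lst[0]=2 != 5: 0 + count([3, 1, 5], 5)
lst[0]=3 != 5: 0 + count([1, 5], 5)
lst[0]=1 != 5: 0 + count([5], 5)
lst[0]=5 == 5: 1 + count([], 5)
= 2


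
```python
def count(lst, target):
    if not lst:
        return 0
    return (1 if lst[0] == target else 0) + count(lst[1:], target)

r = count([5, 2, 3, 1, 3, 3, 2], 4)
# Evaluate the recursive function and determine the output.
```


count([5, 2, 3, 1, 3, 3, 2], 4)
lst[0]=5 != 4: 0 + count([2, 3, 1, 3, 3, 2], 4)
lst[0]=2 != 4: 0 + count([3, 1, 3, 3, 2], 4)
lst[0]=3 != 4: 0 + count([1, 3, 3, 2], 4)
lst[0]=1 != 4: 0 + count([3, 3, 2], 4)
lst[0]=3 != 4: 0 + count([3, 2], 4)
lst[0]=3 != 4: 0 + count([2], 4)
lst[0]=2 != 4: 0 + count([], 4)
= 0


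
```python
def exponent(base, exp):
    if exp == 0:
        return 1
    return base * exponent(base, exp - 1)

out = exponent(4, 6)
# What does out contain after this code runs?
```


exponent(4, 6)
= 4 * exponent(4, 5)
= 4 * 4 * exponent(4, 4)
= 4 * 4 * 4 * exponent(4, 3)
= 4 * 4 * 4 * 4 * exponent(4, 2)
= 4 * 4 * 4 * 4 * 4 * exponent(4, 1)
= 4 * 4 * 4 * 4 * 4 * 4 * exponent(4, 0)
= 4 * 4 * 4 * 4 * 4 * 4 * 1
= 4096


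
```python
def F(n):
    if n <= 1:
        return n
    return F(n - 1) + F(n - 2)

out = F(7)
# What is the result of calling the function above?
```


F(7)
= F(6) + F(5)
= (F(5) + F(4)) + F(5)
Computing bottom-up: F(0)=0, F(1)=1, F(2)=1, F(3)=2, F(4)=3, F(5)=5, F(6)=8, F(7)=13
= 13


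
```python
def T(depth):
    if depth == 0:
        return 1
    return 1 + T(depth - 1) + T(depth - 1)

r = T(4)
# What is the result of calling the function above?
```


T(4)
= 1 + T(3) + T(3)
= 1 + 2 * T(3)
T(k) = 2^(k+1) - 1
T(0) = 1
T(1) = 3
T(2) = 7
T(3) = 15
T(4) = 31
T(4) = 2^5 - 1 = 31


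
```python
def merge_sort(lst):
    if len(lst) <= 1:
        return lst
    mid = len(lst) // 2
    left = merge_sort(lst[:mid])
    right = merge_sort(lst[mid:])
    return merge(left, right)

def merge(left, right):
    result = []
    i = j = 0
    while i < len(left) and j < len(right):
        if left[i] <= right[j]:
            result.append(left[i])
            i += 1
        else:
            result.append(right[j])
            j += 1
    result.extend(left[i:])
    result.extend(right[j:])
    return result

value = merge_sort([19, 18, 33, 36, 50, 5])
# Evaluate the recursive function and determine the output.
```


merge_sort([19, 18, 33, 36, 50, 5])
Split into [19, 18, 33] and [36, 50, 5]
Left sorted: [18, 19, 33]
Right sorted: [5, 36, 50]
Merge [18, 19, 33] and [5, 36, 50]
= [5, 18, 19, 33, 36, 50]


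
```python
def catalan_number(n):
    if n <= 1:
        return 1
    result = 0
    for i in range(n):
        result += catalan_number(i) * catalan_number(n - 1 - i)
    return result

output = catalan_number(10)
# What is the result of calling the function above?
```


catalan_number(10)
= sum of catalan_number(i) * catalan_number(10-1-i) for i in 0..9
First compute sub-values bottom-up:
  catalan_number(0) = 1, catalan_number(1) = 1
  catalan_number(2) = 1*1 + 1*1 = 2
  catalan_number(3) = 1*2 + 1*1 + 2*1 = 5
  catalan_number(4) = 1*5 + 1*2 + 2*1 + 5*1 = 14
  catalan_number(5) = 1*14 + 1*5 + 2*2 + 5*1 + 14*1 = 42
  catalan_number(6) = 1*42 + 1*14 + 2*5 + 5*2 + 14*1 + 42*1 = 132
  catalan_number(7) = 1*132 + 1*42 + 2*14 + 5*5 + 14*2 + 42*1 + 132*1 = 429
  catalan_number(8) = 1*429 + 1*132 + 2*42 + 5*14 + 14*5 + 42*2 + 132*1 + 429*1 = 1430
  catalan_number(9) = 1*1430 + 1*429 + 2*132 + 5*42 + 14*14 + 42*5 + 132*2 + 429*1 + 1430*1 = 4862
Now catalan_number(10):
  catalan_number(0)*catalan_number(9) = 1*4862 = 4862
  catalan_number(1)*catalan_number(8) = 1*1430 = 1430
  catalan_number(2)*catalan_number(7) = 2*429 = 858
  catalan_number(3)*catalan_number(6) = 5*132 = 660
  catalan_number(4)*catalan_number(5) = 14*42 = 588
  catalan_number(5)*catalan_number(4) = 42*14 = 588
  catalan_number(6)*catalan_number(3) = 132*5 = 660
  catalan_number(7)*catalan_number(2) = 429*2 = 858
  catalan_number(8)*catalan_number(1) = 1430*1 = 1430
  catalan_number(9)*catalan_number(0) = 4862*1 = 4862
= 4862 + 1430 + 858 + 660 + 588 + 588 + 660 + 858 + 1430 + 4862
= 16796


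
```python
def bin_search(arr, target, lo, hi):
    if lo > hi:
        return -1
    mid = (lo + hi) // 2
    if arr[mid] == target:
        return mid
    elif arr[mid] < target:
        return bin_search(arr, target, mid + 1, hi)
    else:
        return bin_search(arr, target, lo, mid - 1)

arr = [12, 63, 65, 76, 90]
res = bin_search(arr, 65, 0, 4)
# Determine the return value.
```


bin_search(arr, 65, 0, 4)
lo=0, hi=4, mid=2, arr[mid]=65
arr[2] == 65, found at index 2
= 2


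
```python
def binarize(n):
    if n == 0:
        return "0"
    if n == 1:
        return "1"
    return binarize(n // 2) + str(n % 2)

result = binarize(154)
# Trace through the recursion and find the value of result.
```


binarize(154)
= binarize(77) + "0"
= binarize(38) + "1" + "0"
= binarize(19) + "0" + "1" + "0"
= binarize(9) + "1" + "0" + "1" + "0"
= binarize(4) + "1" + "1" + "0" + "1" + "0"
= binarize(2) + "0" + "1" + "1" + "0" + "1" + "0"
= binarize(1) + "0" + "0" + "1" + "1" + "0" + "1" + "0"
= "1" + "0" + "0" + "1" + "1" + "0" + "1" + "0"
= "10011010"


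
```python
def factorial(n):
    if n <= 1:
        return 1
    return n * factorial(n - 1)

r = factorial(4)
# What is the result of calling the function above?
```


factorial(4)
= 4 * factorial(3)
= 4 * 3 * factorial(2)
= 4 * 3 * 2 * factorial(1)
= 4 * 3 * 2 * 1
= 24


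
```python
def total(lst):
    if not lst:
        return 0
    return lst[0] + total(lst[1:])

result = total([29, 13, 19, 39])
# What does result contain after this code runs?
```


total([29, 13, 19, 39])
= 29 + total([13, 19, 39])
= 29 + 13 + total([19, 39])
= 29 + 13 + 19 + total([39])
= 29 + 13 + 19 + 39 + total([])
= 29 + 13 + 19 + 39 + 0
= 100


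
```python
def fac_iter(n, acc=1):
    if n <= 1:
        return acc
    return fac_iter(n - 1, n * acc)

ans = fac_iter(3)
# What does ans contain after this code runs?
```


fac_iter(3, 1)
= fac_iter(2, 3 * 1) = fac_iter(2, 3)
= fac_iter(1, 2 * 3) = fac_iter(1, 6)
n <= 1, return acc = 6


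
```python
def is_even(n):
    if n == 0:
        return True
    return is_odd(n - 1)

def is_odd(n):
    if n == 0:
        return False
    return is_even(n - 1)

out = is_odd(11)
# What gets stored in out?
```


is_odd(11)
= is_even(10)
= is_odd(9)
= is_even(8)
= is_odd(7)
= is_even(6)
= is_odd(5)
= is_even(4)
= is_odd(3)
= is_even(2)
= is_odd(1)
= is_even(0)
n == 0: return True
= True


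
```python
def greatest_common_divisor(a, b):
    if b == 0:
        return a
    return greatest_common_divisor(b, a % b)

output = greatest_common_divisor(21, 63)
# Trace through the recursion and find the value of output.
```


greatest_common_divisor(21, 63)
= greatest_common_divisor(63, 21 % 63) = greatest_common_divisor(63, 21)
= greatest_common_divisor(21, 63 % 21) = greatest_common_divisor(21, 0)
b == 0, return a = 21


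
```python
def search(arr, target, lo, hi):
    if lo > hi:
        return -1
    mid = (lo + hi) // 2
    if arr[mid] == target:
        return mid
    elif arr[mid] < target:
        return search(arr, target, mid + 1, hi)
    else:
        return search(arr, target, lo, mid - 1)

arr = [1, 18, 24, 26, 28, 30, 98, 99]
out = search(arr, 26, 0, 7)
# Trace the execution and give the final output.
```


search(arr, 26, 0, 7)
lo=0, hi=7, mid=3, arr[mid]=26
arr[3] == 26, found at index 3
= 3


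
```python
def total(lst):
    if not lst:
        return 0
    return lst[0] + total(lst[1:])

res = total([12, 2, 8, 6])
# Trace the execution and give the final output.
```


total([12, 2, 8, 6])
= 12 + total([2, 8, 6])
= 12 + 2 + total([8, 6])
= 12 + 2 + 8 + total([6])
= 12 + 2 + 8 + 6 + total([])
= 12 + 2 + 8 + 6 + 0
= 28


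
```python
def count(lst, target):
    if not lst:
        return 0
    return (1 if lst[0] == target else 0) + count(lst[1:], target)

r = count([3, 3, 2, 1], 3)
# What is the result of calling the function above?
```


count([3, 3, 2, 1], 3)
lst[0]=3 == 3: 1 + count([3, 2, 1], 3)
lst[0]=3 == 3: 1 + count([2, 1], 3)
lst[0]=2 != 3: 0 + count([1], 3)
lst[0]=1 != 3: 0 + count([], 3)
= 2


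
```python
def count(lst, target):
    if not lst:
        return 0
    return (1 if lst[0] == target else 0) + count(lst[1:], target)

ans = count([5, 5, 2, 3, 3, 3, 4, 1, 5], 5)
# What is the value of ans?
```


count([5, 5, 2, 3, 3, 3, 4, 1, 5], 5)
lst[0]=5 == 5: 1 + count([5, 2, 3, 3, 3, 4, 1, 5], 5)
lst[0]=5 == 5: 1 + count([2, 3, 3, 3, 4, 1, 5], 5)
lst[0]=2 != 5: 0 + count([3, 3, 3, 4, 1, 5], 5)
lst[0]=3 != 5: 0 + count([3, 3, 4, 1, 5], 5)
lst[0]=3 != 5: 0 + count([3, 4, 1, 5], 5)
lst[0]=3 != 5: 0 + count([4, 1, 5], 5)
lst[0]=4 != 5: 0 + count([1, 5], 5)
lst[0]=1 != 5: 0 + count([5], 5)
lst[0]=5 == 5: 1 + count([], 5)
= 3


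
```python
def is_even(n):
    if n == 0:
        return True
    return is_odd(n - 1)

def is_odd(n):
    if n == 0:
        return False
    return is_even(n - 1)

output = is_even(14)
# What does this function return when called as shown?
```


is_even(14)
= is_odd(13)
= is_even(12)
= is_odd(11)
= is_even(10)
= is_odd(9)
= is_even(8)
= is_odd(7)
= is_even(6)
= is_odd(5)
= is_even(4)
= is_odd(3)
= is_even(2)
= is_odd(1)
= is_even(0)
n == 0: return True
= True


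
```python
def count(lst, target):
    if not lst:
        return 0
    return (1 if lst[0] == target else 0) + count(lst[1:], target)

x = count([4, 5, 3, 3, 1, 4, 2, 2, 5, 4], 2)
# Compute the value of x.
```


count([4, 5, 3, 3, 1, 4, 2, 2, 5, 4], 2)
lst[0]=4 != 2: 0 + count([5, 3, 3, 1, 4, 2, 2, 5, 4], 2)
lst[0]=5 != 2: 0 + count([3, 3, 1, 4, 2, 2, 5, 4], 2)
lst[0]=3 != 2: 0 + count([3, 1, 4, 2, 2, 5, 4], 2)
lst[0]=3 != 2: 0 + count([1, 4, 2, 2, 5, 4], 2)
lst[0]=1 != 2: 0 + count([4, 2, 2, 5, 4], 2)
lst[0]=4 != 2: 0 + count([2, 2, 5, 4], 2)
lst[0]=2 == 2: 1 + count([2, 5, 4], 2)
lst[0]=2 == 2: 1 + count([5, 4], 2)
lst[0]=5 != 2: 0 + count([4], 2)
lst[0]=4 != 2: 0 + count([], 2)
= 2


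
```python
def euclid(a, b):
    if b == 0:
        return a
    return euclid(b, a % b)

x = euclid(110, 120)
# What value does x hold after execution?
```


euclid(110, 120)
= euclid(120, 110 % 120) = euclid(120, 110)
= euclid(110, 120 % 110) = euclid(110, 10)
= euclid(10, 110 % 10) = euclid(10, 0)
b == 0, return a = 10


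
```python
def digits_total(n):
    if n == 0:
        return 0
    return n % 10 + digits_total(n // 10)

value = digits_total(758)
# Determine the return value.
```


digits_total(758)
= 8 + digits_total(75)
= 8 + 5 + digits_total(7)
= 8 + 5 + 7 + digits_total(0)
= 8 + 5 + 7 + 0
= 20


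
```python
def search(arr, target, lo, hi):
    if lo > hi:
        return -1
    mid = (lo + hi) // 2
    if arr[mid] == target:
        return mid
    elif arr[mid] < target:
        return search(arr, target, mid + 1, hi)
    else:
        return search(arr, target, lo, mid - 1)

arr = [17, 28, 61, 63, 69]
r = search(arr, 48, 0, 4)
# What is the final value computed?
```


search(arr, 48, 0, 4)
lo=0, hi=4, mid=2, arr[mid]=61
61 > 48, search left half
lo=0, hi=1, mid=0, arr[mid]=17
17 < 48, search right half
lo=1, hi=1, mid=1, arr[mid]=28
28 < 48, search right half
lo > hi, target not found, return -1
= -1


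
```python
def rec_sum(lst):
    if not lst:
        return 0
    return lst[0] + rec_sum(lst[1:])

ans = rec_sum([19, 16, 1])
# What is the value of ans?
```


rec_sum([19, 16, 1])
= 19 + rec_sum([16, 1])
= 19 + 16 + rec_sum([1])
= 19 + 16 + 1 + rec_sum([])
= 19 + 16 + 1 + 0
= 36


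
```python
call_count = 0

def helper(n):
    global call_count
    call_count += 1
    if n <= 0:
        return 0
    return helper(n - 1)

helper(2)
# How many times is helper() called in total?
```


helper(2) calls helper(1) calls ... calls helper(0)
Total calls: 2 + 1 (for base case) = 3


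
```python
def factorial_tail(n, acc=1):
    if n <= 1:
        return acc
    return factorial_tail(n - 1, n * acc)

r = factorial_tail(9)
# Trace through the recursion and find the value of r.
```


factorial_tail(9, 1)
= factorial_tail(8, 9 * 1) = factorial_tail(8, 9)
= factorial_tail(7, 8 * 9) = factorial_tail(7, 72)
= factorial_tail(6, 7 * 72) = factorial_tail(6, 504)
= factorial_tail(5, 6 * 504) = factorial_tail(5, 3024)
= factorial_tail(4, 5 * 3024) = factorial_tail(4, 15120)
= factorial_tail(3, 4 * 15120) = factorial_tail(3, 60480)
= factorial_tail(2, 3 * 60480) = factorial_tail(2, 181440)
= factorial_tail(1, 2 * 181440) = factorial_tail(1, 362880)
n <= 1, return acc = 362880


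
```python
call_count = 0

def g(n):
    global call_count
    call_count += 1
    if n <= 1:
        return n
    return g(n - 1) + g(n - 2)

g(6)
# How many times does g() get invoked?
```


g(6) calls g(5) and g(4); each non-base call branches into two more.
Let C(k) = total number of calls made by g(k), including the call to g(k) itself.
Base cases: C(0) = 1, C(1) = 1
Recurrence: C(k) = 1 + C(k-1) + C(k-2)
  C(2) = 1 + C(1) + C(0) = 1 + 1 + 1 = 3
  C(3) = 1 + C(2) + C(1) = 1 + 3 + 1 = 5
  C(4) = 1 + C(3) + C(2) = 1 + 5 + 3 = 9
  C(5) = 1 + C(4) + C(3) = 1 + 9 + 5 = 15
  C(6) = 1 + C(5) + C(4) = 1 + 15 + 9 = 25
Total calls = C(6) = 25


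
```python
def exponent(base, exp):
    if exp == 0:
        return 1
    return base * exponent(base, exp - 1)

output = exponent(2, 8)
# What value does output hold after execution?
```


exponent(2, 8)
= 2 * exponent(2, 7)
= 2 * 2 * exponent(2, 6)
= 2 * 2 * 2 * exponent(2, 5)
= 2 * 2 * 2 * 2 * exponent(2, 4)
= 2 * 2 * 2 * 2 * 2 * exponent(2, 3)
= 2 * 2 * 2 * 2 * 2 * 2 * exponent(2, 2)
= 2 * 2 * 2 * 2 * 2 * 2 * 2 * exponent(2, 1)
= 2 * 2 * 2 * 2 * 2 * 2 * 2 * 2 * exponent(2, 0)
= 2 * 2 * 2 * 2 * 2 * 2 * 2 * 2 * 1
= 256


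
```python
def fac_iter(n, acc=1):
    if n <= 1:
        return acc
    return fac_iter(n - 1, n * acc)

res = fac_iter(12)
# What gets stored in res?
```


fac_iter(12, 1)
= fac_iter(11, 12 * 1) = fac_iter(11, 12)
= fac_iter(10, 11 * 12) = fac_iter(10, 132)
= fac_iter(9, 10 * 132) = fac_iter(9, 1320)
= fac_iter(8, 9 * 1320) = fac_iter(8, 11880)
= fac_iter(7, 8 * 11880) = fac_iter(7, 95040)
= fac_iter(6, 7 * 95040) = fac_iter(6, 665280)
= fac_iter(5, 6 * 665280) = fac_iter(5, 3991680)
= fac_iter(4, 5 * 3991680) = fac_iter(4, 19958400)
= fac_iter(3, 4 * 19958400) = fac_iter(3, 79833600)
= fac_iter(2, 3 * 79833600) = fac_iter(2, 239500800)
= fac_iter(1, 2 * 239500800) = fac_iter(1, 479001600)
n <= 1, return acc = 479001600


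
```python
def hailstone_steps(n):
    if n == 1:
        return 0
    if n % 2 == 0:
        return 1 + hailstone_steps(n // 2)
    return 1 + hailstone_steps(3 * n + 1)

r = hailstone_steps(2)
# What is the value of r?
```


hailstone_steps(2)
2 is even -> hailstone_steps(1)
Reached 1 after 1 steps
= 1


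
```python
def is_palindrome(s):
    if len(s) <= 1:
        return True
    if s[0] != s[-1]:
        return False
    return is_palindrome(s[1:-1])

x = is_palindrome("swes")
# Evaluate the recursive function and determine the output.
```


is_palindrome("swes")
"swes": s[0]='s' == s[-1]='s' -> is_palindrome("we")
"we": s[0]='w' != s[-1]='e' -> False
= False


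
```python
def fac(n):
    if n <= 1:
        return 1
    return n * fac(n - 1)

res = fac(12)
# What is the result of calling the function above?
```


fac(12)
= 12 * fac(11)
= 12 * 11 * fac(10)
= 12 * 11 * 10 * fac(9)
= 12 * 11 * 10 * 9 * fac(8)
= 12 * 11 * 10 * 9 * 8 * fac(7)
= 12 * 11 * 10 * 9 * 8 * 7 * fac(6)
= 12 * 11 * 10 * 9 * 8 * 7 * 6 * fac(5)
= 12 * 11 * 10 * 9 * 8 * 7 * 6 * 5 * fac(4)
= 12 * 11 * 10 * 9 * 8 * 7 * 6 * 5 * 4 * fac(3)
= 12 * 11 * 10 * 9 * 8 * 7 * 6 * 5 * 4 * 3 * fac(2)
= 12 * 11 * 10 * 9 * 8 * 7 * 6 * 5 * 4 * 3 * 2 * fac(1)
= 12 * 11 * 10 * 9 * 8 * 7 * 6 * 5 * 4 * 3 * 2 * 1
= 479001600


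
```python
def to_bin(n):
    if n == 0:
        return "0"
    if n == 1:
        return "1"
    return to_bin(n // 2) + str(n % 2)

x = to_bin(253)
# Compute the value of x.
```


to_bin(253)
= to_bin(126) + "1"
= to_bin(63) + "0" + "1"
= to_bin(31) + "1" + "0" + "1"
= to_bin(15) + "1" + "1" + "0" + "1"
= to_bin(7) + "1" + "1" + "1" + "0" + "1"
= to_bin(3) + "1" + "1" + "1" + "1" + "0" + "1"
= to_bin(1) + "1" + "1" + "1" + "1" + "1" + "0" + "1"
= "1" + "1" + "1" + "1" + "1" + "1" + "0" + "1"
= "11111101"


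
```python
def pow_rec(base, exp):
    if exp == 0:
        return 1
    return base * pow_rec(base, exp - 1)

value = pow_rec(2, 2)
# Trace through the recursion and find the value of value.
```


pow_rec(2, 2)
= 2 * pow_rec(2, 1)
= 2 * 2 * pow_rec(2, 0)
= 2 * 2 * 1
= 4


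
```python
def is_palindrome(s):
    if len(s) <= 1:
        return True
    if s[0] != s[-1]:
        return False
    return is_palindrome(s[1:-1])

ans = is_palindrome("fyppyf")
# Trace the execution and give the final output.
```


is_palindrome("fyppyf")
"fyppyf": s[0]='f' == s[-1]='f' -> is_palindrome("yppy")
"yppy": s[0]='y' == s[-1]='y' -> is_palindrome("pp")
"pp": s[0]='p' == s[-1]='p' -> is_palindrome("")
"": len <= 1 -> True
= True


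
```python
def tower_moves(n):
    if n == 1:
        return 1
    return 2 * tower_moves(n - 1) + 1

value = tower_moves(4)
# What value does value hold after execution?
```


tower_moves(4)
= 2 * tower_moves(3) + 1
= 2 * (2 * tower_moves(2) + 1) + 1
= 2 * (2 * (2 * tower_moves(1) + 1) + 1) + 1
Now compute bottom-up:
tower_moves(1) = 1
tower_moves(2) = 2 * 1 + 1 = 3
tower_moves(3) = 2 * 3 + 1 = 7
tower_moves(4) = 2 * 7 + 1 = 15
= 15


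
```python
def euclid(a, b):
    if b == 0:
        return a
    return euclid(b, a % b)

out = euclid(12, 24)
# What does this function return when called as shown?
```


euclid(12, 24)
= euclid(24, 12 % 24) = euclid(24, 12)
= euclid(12, 24 % 12) = euclid(12, 0)
b == 0, return a = 12


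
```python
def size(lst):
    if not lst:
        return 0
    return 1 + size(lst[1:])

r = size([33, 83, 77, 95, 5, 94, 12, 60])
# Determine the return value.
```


size([33, 83, 77, 95, 5, 94, 12, 60])
= 1 + size([83, 77, 95, 5, 94, 12, 60])
= 1 + 1 + size([77, 95, 5, 94, 12, 60])
= 1 + 1 + 1 + size([95, 5, 94, 12, 60])
= 1 + 1 + 1 + 1 + size([5, 94, 12, 60])
= 1 + 1 + 1 + 1 + 1 + size([94, 12, 60])
= 1 + 1 + 1 + 1 + 1 + 1 + size([12, 60])
= 1 + 1 + 1 + 1 + 1 + 1 + 1 + size([60])
= 1 + 1 + 1 + 1 + 1 + 1 + 1 + 1 + size([])
= 1 + 1 + 1 + 1 + 1 + 1 + 1 + 1 + 0
= 8


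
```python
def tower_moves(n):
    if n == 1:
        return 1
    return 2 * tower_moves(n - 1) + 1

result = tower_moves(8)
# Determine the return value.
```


tower_moves(8)
= 2 * tower_moves(7) + 1
= 2 * (2 * tower_moves(6) + 1) + 1
= 2 * (2 * (2 * tower_moves(5) + 1) + 1) + 1
= 2 * (2 * (2 * (2 * tower_moves(4) + 1) + 1) + 1) + 1
= 2 * (2 * (2 * (2 * (2 * tower_moves(3) + 1) + 1) + 1) + 1) + 1
= 2 * (2 * (2 * (2 * (2 * (2 * tower_moves(2) + 1) + 1) + 1) + 1) + 1) + 1
= 2 * (2 * (2 * (2 * (2 * (2 * (2 * tower_moves(1) + 1) + 1) + 1) + 1) + 1) + 1) + 1
Now compute bottom-up:
tower_moves(1) = 1
tower_moves(2) = 2 * 1 + 1 = 3
tower_moves(3) = 2 * 3 + 1 = 7
tower_moves(4) = 2 * 7 + 1 = 15
tower_moves(5) = 2 * 15 + 1 = 31
tower_moves(6) = 2 * 31 + 1 = 63
tower_moves(7) = 2 * 63 + 1 = 127
tower_moves(8) = 2 * 127 + 1 = 255
= 255


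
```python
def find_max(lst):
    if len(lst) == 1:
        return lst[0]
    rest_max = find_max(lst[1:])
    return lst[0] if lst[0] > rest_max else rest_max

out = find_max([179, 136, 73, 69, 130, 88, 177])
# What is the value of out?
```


find_max([179, 136, 73, 69, 130, 88, 177])
= compare 179 with find_max([136, 73, 69, 130, 88, 177])
= compare 136 with find_max([73, 69, 130, 88, 177])
= compare 73 with find_max([69, 130, 88, 177])
= compare 69 with find_max([130, 88, 177])
= compare 130 with find_max([88, 177])
= compare 88 with find_max([177])
Base: find_max([177]) = 177
compare 88 with 177: max = 177
compare 130 with 177: max = 177
compare 69 with 177: max = 177
compare 73 with 177: max = 177
compare 136 with 177: max = 177
compare 179 with 177: max = 179
= 179


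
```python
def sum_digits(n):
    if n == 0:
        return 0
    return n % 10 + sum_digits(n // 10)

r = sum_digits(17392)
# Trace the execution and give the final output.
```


sum_digits(17392)
= 2 + sum_digits(1739)
= 2 + 9 + sum_digits(173)
= 2 + 9 + 3 + sum_digits(17)
= 2 + 9 + 3 + 7 + sum_digits(1)
= 2 + 9 + 3 + 7 + 1 + sum_digits(0)
= 2 + 9 + 3 + 7 + 1 + 0
= 22


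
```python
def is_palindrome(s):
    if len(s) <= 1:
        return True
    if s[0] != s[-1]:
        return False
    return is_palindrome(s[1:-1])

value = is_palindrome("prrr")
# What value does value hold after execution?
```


is_palindrome("prrr")
"prrr": s[0]='p' != s[-1]='r' -> False
= False


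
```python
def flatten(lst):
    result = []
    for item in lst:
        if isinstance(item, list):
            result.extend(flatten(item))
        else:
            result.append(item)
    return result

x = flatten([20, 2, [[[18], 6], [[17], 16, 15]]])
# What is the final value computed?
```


flatten([20, 2, [[[18], 6], [[17], 16, 15]]])
Processing each element:
  20 is not a list -> append 20
  2 is not a list -> append 2
  [[[18], 6], [[17], 16, 15]] is a list -> flatten recursively -> [18, 6, 17, 16, 15]
= [20, 2, 18, 6, 17, 16, 15]


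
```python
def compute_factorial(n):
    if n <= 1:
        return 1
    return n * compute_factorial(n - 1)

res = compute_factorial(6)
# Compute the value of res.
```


compute_factorial(6)
= 6 * compute_factorial(5)
= 6 * 5 * compute_factorial(4)
= 6 * 5 * 4 * compute_factorial(3)
= 6 * 5 * 4 * 3 * compute_factorial(2)
= 6 * 5 * 4 * 3 * 2 * compute_factorial(1)
= 6 * 5 * 4 * 3 * 2 * 1
= 720


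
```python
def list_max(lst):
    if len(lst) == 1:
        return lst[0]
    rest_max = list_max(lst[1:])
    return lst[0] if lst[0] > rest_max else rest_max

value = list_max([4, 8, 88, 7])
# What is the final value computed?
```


list_max([4, 8, 88, 7])
= compare 4 with list_max([8, 88, 7])
= compare 8 with list_max([88, 7])
= compare 88 with list_max([7])
Base: list_max([7]) = 7
compare 88 with 7: max = 88
compare 8 with 88: max = 88
compare 4 with 88: max = 88
= 88


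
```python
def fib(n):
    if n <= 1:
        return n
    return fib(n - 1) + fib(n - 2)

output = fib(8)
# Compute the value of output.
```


fib(8)
= fib(7) + fib(6)
= (fib(6) + fib(5)) + fib(6)
Computing bottom-up: fib(0)=0, fib(1)=1, fib(2)=1, fib(3)=2, fib(4)=3, fib(5)=5, fib(6)=8, fib(7)=13, fib(8)=21
= 21


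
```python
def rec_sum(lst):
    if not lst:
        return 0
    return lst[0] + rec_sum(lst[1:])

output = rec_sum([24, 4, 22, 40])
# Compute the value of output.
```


rec_sum([24, 4, 22, 40])
= 24 + rec_sum([4, 22, 40])
= 24 + 4 + rec_sum([22, 40])
= 24 + 4 + 22 + rec_sum([40])
= 24 + 4 + 22 + 40 + rec_sum([])
= 24 + 4 + 22 + 40 + 0
= 90


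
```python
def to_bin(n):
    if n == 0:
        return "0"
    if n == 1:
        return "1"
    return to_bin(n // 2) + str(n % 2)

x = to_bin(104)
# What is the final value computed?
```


to_bin(104)
= to_bin(52) + "0"
= to_bin(26) + "0" + "0"
= to_bin(13) + "0" + "0" + "0"
= to_bin(6) + "1" + "0" + "0" + "0"
= to_bin(3) + "0" + "1" + "0" + "0" + "0"
= to_bin(1) + "1" + "0" + "1" + "0" + "0" + "0"
= "1" + "1" + "0" + "1" + "0" + "0" + "0"
= "1101000"


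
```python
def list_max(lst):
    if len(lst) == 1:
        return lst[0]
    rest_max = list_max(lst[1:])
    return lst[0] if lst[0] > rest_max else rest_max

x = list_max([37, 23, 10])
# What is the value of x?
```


list_max([37, 23, 10])
= compare 37 with list_max([23, 10])
= compare 23 with list_max([10])
Base: list_max([10]) = 10
compare 23 with 10: max = 23
compare 37 with 23: max = 37
= 37


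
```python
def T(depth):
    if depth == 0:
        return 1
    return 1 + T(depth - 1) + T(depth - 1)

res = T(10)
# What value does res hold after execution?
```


T(10)
= 1 + T(9) + T(9)
= 1 + 2 * T(9)
T(k) = 2^(k+1) - 1
T(0) = 1
T(1) = 3
T(2) = 7
T(3) = 15
T(4) = 31
T(10) = 2^11 - 1 = 2047


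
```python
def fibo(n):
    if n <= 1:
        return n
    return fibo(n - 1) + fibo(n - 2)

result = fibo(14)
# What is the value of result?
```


fibo(14)
= fibo(13) + fibo(12)
= (fibo(12) + fibo(11)) + fibo(12)
Computing bottom-up: fibo(0)=0, fibo(1)=1, fibo(2)=1, fibo(3)=2, fibo(4)=3, fibo(5)=5, fibo(6)=8, fibo(7)=13, fibo(8)=21, fibo(9)=34, fibo(10)=55, fibo(11)=89, fibo(12)=144, fibo(13)=233, fibo(14)=377
= 377


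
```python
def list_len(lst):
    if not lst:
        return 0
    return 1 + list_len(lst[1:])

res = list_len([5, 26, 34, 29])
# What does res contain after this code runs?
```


list_len([5, 26, 34, 29])
= 1 + list_len([26, 34, 29])
= 1 + 1 + list_len([34, 29])
= 1 + 1 + 1 + list_len([29])
= 1 + 1 + 1 + 1 + list_len([])
= 1 + 1 + 1 + 1 + 0
= 4


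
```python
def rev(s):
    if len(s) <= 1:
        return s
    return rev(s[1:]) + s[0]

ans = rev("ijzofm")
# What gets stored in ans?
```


rev("ijzofm")
= rev("jzofm") + "i"
= rev("zofm") + "j" + "i"
= rev("ofm") + "z" + "j" + "i"
= rev("fm") + "o" + "z" + "j" + "i"
= rev("m") + "f" + "o" + "z" + "j" + "i"
= "m" + "f" + "o" + "z" + "j" + "i"
= "mfozji"


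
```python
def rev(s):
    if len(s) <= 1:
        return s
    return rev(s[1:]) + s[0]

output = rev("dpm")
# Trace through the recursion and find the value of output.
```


rev("dpm")
= rev("pm") + "d"
= rev("m") + "p" + "d"
= "m" + "p" + "d"
= "mpd"


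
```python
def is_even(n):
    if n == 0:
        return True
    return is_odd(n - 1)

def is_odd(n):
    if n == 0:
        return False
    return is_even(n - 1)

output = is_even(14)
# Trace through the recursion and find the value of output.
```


is_even(14)
= is_odd(13)
= is_even(12)
= is_odd(11)
= is_even(10)
= is_odd(9)
= is_even(8)
= is_odd(7)
= is_even(6)
= is_odd(5)
= is_even(4)
= is_odd(3)
= is_even(2)
= is_odd(1)
= is_even(0)
n == 0: return True
= True


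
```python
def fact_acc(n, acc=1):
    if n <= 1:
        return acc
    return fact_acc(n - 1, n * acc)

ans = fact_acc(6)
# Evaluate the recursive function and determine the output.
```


fact_acc(6, 1)
= fact_acc(5, 6 * 1) = fact_acc(5, 6)
= fact_acc(4, 5 * 6) = fact_acc(4, 30)
= fact_acc(3, 4 * 30) = fact_acc(3, 120)
= fact_acc(2, 3 * 120) = fact_acc(2, 360)
= fact_acc(1, 2 * 360) = fact_acc(1, 720)
n <= 1, return acc = 720


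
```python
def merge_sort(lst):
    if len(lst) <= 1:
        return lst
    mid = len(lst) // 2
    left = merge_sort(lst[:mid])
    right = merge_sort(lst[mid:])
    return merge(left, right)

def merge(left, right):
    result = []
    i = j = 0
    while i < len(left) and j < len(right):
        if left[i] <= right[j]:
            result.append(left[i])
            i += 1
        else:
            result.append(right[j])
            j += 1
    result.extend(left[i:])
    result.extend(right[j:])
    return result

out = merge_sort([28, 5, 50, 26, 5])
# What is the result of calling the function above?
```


merge_sort([28, 5, 50, 26, 5])
Split into [28, 5] and [50, 26, 5]
Left sorted: [5, 28]
Right sorted: [5, 26, 50]
Merge [5, 28] and [5, 26, 50]
= [5, 5, 26, 28, 50]


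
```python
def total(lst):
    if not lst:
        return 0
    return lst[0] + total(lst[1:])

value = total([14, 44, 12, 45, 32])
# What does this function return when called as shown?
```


total([14, 44, 12, 45, 32])
= 14 + total([44, 12, 45, 32])
= 14 + 44 + total([12, 45, 32])
= 14 + 44 + 12 + total([45, 32])
= 14 + 44 + 12 + 45 + total([32])
= 14 + 44 + 12 + 45 + 32 + total([])
= 14 + 44 + 12 + 45 + 32 + 0
= 147


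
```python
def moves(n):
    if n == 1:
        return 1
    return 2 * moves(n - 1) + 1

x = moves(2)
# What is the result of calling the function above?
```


moves(2)
= 2 * moves(1) + 1
Now compute bottom-up:
moves(1) = 1
moves(2) = 2 * 1 + 1 = 3
= 3


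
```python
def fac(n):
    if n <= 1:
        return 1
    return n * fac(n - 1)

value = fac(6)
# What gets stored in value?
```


fac(6)
= 6 * fac(5)
= 6 * 5 * fac(4)
= 6 * 5 * 4 * fac(3)
= 6 * 5 * 4 * 3 * fac(2)
= 6 * 5 * 4 * 3 * 2 * fac(1)
= 6 * 5 * 4 * 3 * 2 * 1
= 720


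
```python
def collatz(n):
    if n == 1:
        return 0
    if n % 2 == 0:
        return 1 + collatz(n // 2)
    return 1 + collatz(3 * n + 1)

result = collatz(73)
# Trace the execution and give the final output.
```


collatz(73)
73 is odd -> 3*73+1 = 220 -> collatz(220)
220 is even -> collatz(110)
110 is even -> collatz(55)
55 is odd -> 3*55+1 = 166 -> collatz(166)
166 is even -> collatz(83)
83 is odd -> 3*83+1 = 250 -> collatz(250)
250 is even -> collatz(125)
125 is odd -> 3*125+1 = 376 -> collatz(376)
376 is even -> collatz(188)
188 is even -> collatz(94)
94 is even -> collatz(47)
47 is odd -> 3*47+1 = 142 -> collatz(142)
142 is even -> collatz(71)
71 is odd -> 3*71+1 = 214 -> collatz(214)
214 is even -> collatz(107)
107 is odd -> 3*107+1 = 322 -> collatz(322)
322 is even -> collatz(161)
161 is odd -> 3*161+1 = 484 -> collatz(484)
484 is even -> collatz(242)
242 is even -> collatz(121)
121 is odd -> 3*121+1 = 364 -> collatz(364)
364 is even -> collatz(182)
182 is even -> collatz(91)
91 is odd -> 3*91+1 = 274 -> collatz(274)
274 is even -> collatz(137)
137 is odd -> 3*137+1 = 412 -> collatz(412)
412 is even -> collatz(206)
206 is even -> collatz(103)
103 is odd -> 3*103+1 = 310 -> collatz(310)
310 is even -> collatz(155)
155 is odd -> 3*155+1 = 466 -> collatz(466)
466 is even -> collatz(233)
233 is odd -> 3*233+1 = 700 -> collatz(700)
700 is even -> collatz(350)
350 is even -> collatz(175)
175 is odd -> 3*175+1 = 526 -> collatz(526)
526 is even -> collatz(263)
263 is odd -> 3*263+1 = 790 -> collatz(790)
790 is even -> collatz(395)
395 is odd -> 3*395+1 = 1186 -> collatz(1186)
1186 is even -> collatz(593)
593 is odd -> 3*593+1 = 1780 -> collatz(1780)
1780 is even -> collatz(890)
890 is even -> collatz(445)
445 is odd -> 3*445+1 = 1336 -> collatz(1336)
1336 is even -> collatz(668)
668 is even -> collatz(334)
334 is even -> collatz(167)
167 is odd -> 3*167+1 = 502 -> collatz(502)
502 is even -> collatz(251)
251 is odd -> 3*251+1 = 754 -> collatz(754)
754 is even -> collatz(377)
377 is odd -> 3*377+1 = 1132 -> collatz(1132)
1132 is even -> collatz(566)
566 is even -> collatz(283)
283 is odd -> 3*283+1 = 850 -> collatz(850)
850 is even -> collatz(425)
425 is odd -> 3*425+1 = 1276 -> collatz(1276)
1276 is even -> collatz(638)
638 is even -> collatz(319)
319 is odd -> 3*319+1 = 958 -> collatz(958)
958 is even -> collatz(479)
479 is odd -> 3*479+1 = 1438 -> collatz(1438)
1438 is even -> collatz(719)
719 is odd -> 3*719+1 = 2158 -> collatz(2158)
2158 is even -> collatz(1079)
1079 is odd -> 3*1079+1 = 3238 -> collatz(3238)
3238 is even -> collatz(1619)
1619 is odd -> 3*1619+1 = 4858 -> collatz(4858)
4858 is even -> collatz(2429)
2429 is odd -> 3*2429+1 = 7288 -> collatz(7288)
7288 is even -> collatz(3644)
3644 is even -> collatz(1822)
1822 is even -> collatz(911)
911 is odd -> 3*911+1 = 2734 -> collatz(2734)
2734 is even -> collatz(1367)
1367 is odd -> 3*1367+1 = 4102 -> collatz(4102)
4102 is even -> collatz(2051)
2051 is odd -> 3*2051+1 = 6154 -> collatz(6154)
6154 is even -> collatz(3077)
3077 is odd -> 3*3077+1 = 9232 -> collatz(9232)
9232 is even -> collatz(4616)
4616 is even -> collatz(2308)
2308 is even -> collatz(1154)
1154 is even -> collatz(577)
577 is odd -> 3*577+1 = 1732 -> collatz(1732)
1732 is even -> collatz(866)
866 is even -> collatz(433)
433 is odd -> 3*433+1 = 1300 -> collatz(1300)
1300 is even -> collatz(650)
650 is even -> collatz(325)
325 is odd -> 3*325+1 = 976 -> collatz(976)
976 is even -> collatz(488)
488 is even -> collatz(244)
244 is even -> collatz(122)
122 is even -> collatz(61)
61 is odd -> 3*61+1 = 184 -> collatz(184)
184 is even -> collatz(92)
92 is even -> collatz(46)
46 is even -> collatz(23)
23 is odd -> 3*23+1 = 70 -> collatz(70)
70 is even -> collatz(35)
35 is odd -> 3*35+1 = 106 -> collatz(106)
106 is even -> collatz(53)
53 is odd -> 3*53+1 = 160 -> collatz(160)
160 is even -> collatz(80)
80 is even -> collatz(40)
40 is even -> collatz(20)
20 is even -> collatz(10)
10 is even -> collatz(5)
5 is odd -> 3*5+1 = 16 -> collatz(16)
16 is even -> collatz(8)
8 is even -> collatz(4)
4 is even -> collatz(2)
2 is even -> collatz(1)
Reached 1 after 115 steps
= 115


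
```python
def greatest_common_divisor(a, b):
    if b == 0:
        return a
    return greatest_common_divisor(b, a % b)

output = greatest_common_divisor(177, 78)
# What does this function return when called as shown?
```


greatest_common_divisor(177, 78)
= greatest_common_divisor(78, 177 % 78) = greatest_common_divisor(78, 21)
= greatest_common_divisor(21, 78 % 21) = greatest_common_divisor(21, 15)
= greatest_common_divisor(15, 21 % 15) = greatest_common_divisor(15, 6)
= greatest_common_divisor(6, 15 % 6) = greatest_common_divisor(6, 3)
= greatest_common_divisor(3, 6 % 3) = greatest_common_divisor(3, 0)
b == 0, return a = 3


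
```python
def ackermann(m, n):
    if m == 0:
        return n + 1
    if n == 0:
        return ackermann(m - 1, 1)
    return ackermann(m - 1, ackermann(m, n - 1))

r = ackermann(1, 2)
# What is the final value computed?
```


ackermann(1, 2)
= ackermann(0, ackermann(1, 1))
First compute ackermann(1, 1) = 3
= ackermann(0, 3)
= 4


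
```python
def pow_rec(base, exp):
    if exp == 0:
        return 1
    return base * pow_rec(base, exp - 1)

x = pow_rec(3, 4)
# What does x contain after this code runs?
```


pow_rec(3, 4)
= 3 * pow_rec(3, 3)
= 3 * 3 * pow_rec(3, 2)
= 3 * 3 * 3 * pow_rec(3, 1)
= 3 * 3 * 3 * 3 * pow_rec(3, 0)
= 3 * 3 * 3 * 3 * 1
= 81


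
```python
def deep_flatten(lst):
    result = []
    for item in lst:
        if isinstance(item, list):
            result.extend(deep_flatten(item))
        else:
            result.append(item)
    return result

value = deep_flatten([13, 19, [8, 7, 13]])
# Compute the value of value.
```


deep_flatten([13, 19, [8, 7, 13]])
Processing each element:
  13 is not a list -> append 13
  19 is not a list -> append 19
  [8, 7, 13] is a list -> deep_flatten recursively -> [8, 7, 13]
= [13, 19, 8, 7, 13]


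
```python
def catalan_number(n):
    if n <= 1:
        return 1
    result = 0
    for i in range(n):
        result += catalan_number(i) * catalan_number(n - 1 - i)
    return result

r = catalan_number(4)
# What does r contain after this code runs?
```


catalan_number(4)
= sum of catalan_number(i) * catalan_number(4-1-i) for i in 0..3
First compute sub-values bottom-up:
  catalan_number(0) = 1, catalan_number(1) = 1
  catalan_number(2) = 1*1 + 1*1 = 2
  catalan_number(3) = 1*2 + 1*1 + 2*1 = 5
Now catalan_number(4):
  catalan_number(0)*catalan_number(3) = 1*5 = 5
  catalan_number(1)*catalan_number(2) = 1*2 = 2
  catalan_number(2)*catalan_number(1) = 2*1 = 2
  catalan_number(3)*catalan_number(0) = 5*1 = 5
= 5 + 2 + 2 + 5
= 14
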